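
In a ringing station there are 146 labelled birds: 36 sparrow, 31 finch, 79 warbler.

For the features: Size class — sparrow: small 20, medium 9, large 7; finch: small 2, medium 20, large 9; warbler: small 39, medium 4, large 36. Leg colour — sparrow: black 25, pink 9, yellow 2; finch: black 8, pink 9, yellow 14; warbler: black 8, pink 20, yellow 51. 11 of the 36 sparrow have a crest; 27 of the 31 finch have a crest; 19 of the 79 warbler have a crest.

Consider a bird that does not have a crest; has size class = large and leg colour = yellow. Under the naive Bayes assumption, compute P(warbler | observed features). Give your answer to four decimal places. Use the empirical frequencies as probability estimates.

sparrow: (36/146) × (7/36) × (2/36) × (25/36) ≈ 0.00184974
finch: (31/146) × (9/31) × (14/31) × (4/31) ≈ 0.00359215
warbler: (79/146) × (36/79) × (51/79) × (60/79) ≈ 0.120897
P(warbler | x) = 0.120897 / 0.12633889 ≈ 0.9569

0.9569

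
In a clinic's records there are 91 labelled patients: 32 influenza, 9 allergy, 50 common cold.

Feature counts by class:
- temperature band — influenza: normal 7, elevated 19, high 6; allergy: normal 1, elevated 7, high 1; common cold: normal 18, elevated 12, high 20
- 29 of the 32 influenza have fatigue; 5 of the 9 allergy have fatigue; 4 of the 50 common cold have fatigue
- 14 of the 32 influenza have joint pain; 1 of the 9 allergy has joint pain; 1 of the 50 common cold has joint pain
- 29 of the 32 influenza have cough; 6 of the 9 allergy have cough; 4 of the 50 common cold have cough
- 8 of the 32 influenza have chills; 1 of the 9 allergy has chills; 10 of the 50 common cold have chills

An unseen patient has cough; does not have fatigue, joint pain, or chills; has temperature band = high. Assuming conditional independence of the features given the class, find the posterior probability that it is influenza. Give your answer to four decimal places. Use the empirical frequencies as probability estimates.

0.1341

influenza: (32/91) × (6/32) × (3/32) × (18/32) × (29/32) × (24/32) ≈ 0.00236327
allergy: (9/91) × (1/9) × (4/9) × (8/9) × (6/9) × (8/9) ≈ 0.00257264
common cold: (50/91) × (20/50) × (46/50) × (49/50) × (4/50) × (40/50) ≈ 0.0126818
P(influenza | x) = 0.00236327 / 0.01761771 ≈ 0.1341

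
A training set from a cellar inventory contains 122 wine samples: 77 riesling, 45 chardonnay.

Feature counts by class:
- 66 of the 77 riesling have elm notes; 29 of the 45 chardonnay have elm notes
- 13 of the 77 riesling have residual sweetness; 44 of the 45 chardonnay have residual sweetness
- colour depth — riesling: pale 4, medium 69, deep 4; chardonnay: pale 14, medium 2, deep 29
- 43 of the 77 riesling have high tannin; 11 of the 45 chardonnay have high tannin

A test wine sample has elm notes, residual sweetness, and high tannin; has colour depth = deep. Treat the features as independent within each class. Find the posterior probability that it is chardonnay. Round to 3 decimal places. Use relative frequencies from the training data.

riesling: (77/122) × (66/77) × (13/77) × (4/77) × (43/77) ≈ 0.00264962
chardonnay: (45/122) × (29/45) × (44/45) × (29/45) × (11/45) ≈ 0.0366137
P(chardonnay | x) = 0.0366137 / 0.03926332 ≈ 0.933

0.933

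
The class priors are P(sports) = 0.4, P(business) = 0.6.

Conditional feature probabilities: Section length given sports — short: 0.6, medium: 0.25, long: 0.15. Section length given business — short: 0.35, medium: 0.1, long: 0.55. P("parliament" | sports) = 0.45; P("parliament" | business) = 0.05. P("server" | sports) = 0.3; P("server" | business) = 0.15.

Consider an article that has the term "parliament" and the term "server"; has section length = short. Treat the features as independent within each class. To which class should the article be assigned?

sports

sports: 0.4 × 0.6 × 0.45 × 0.3 = 0.0324
business: 0.6 × 0.35 × 0.05 × 0.15 = 0.001575
Highest score → sports.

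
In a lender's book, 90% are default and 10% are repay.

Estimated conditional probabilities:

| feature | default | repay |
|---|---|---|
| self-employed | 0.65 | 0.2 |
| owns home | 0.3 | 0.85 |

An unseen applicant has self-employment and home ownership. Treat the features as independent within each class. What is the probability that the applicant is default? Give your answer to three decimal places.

0.912

default: 0.9 × 0.65 × 0.3 = 0.1755
repay: 0.1 × 0.2 × 0.85 = 0.017
P(default | x) = 0.1755 / 0.1925 ≈ 0.912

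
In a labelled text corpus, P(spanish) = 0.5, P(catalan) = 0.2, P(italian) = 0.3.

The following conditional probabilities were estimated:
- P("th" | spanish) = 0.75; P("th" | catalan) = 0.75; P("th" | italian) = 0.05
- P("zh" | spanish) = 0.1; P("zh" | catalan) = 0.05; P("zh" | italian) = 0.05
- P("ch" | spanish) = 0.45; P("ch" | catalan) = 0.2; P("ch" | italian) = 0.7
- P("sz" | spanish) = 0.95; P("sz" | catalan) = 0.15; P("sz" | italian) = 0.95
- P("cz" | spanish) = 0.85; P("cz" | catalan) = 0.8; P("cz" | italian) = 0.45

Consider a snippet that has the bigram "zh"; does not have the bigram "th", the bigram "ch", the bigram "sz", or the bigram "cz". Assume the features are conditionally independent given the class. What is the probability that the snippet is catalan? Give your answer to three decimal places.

0.668

spanish: 0.5 × (1−0.75) × 0.1 × (1−0.45) × (1−0.95) × (1−0.85) = 0.0000515625
catalan: 0.2 × (1−0.75) × 0.05 × (1−0.2) × (1−0.15) × (1−0.8) = 0.00034
italian: 0.3 × (1−0.05) × 0.05 × (1−0.7) × (1−0.95) × (1−0.45) = 0.0001175625
P(catalan | x) = 0.00034 / 0.000509125 ≈ 0.668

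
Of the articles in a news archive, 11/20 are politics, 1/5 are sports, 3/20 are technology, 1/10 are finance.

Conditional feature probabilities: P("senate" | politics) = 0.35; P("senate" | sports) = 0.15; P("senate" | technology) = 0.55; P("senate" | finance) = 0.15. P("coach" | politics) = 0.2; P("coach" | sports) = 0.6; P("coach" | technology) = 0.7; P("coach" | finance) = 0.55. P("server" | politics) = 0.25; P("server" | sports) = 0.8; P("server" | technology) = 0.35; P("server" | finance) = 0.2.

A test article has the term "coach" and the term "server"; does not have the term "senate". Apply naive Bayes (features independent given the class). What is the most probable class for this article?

sports

politics: 0.55 × (1−0.35) × 0.2 × 0.25 = 0.017875
sports: 0.2 × (1−0.15) × 0.6 × 0.8 = 0.0816
technology: 0.15 × (1−0.55) × 0.7 × 0.35 = 0.0165375
finance: 0.1 × (1−0.15) × 0.55 × 0.2 = 0.00935
Highest score → sports.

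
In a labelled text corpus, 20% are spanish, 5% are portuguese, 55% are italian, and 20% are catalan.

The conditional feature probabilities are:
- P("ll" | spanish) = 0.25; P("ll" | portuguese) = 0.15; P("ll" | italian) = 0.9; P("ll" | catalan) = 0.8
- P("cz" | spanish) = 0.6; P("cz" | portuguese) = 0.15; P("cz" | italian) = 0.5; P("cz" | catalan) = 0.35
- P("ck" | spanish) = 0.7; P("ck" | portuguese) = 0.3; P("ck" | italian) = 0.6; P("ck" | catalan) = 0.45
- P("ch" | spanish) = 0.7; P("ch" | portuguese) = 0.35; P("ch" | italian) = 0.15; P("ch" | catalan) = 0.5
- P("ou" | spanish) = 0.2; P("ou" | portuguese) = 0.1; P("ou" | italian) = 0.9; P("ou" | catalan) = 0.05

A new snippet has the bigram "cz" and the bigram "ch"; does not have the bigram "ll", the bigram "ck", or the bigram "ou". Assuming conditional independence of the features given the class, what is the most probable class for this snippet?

spanish: 0.2 × (1−0.25) × 0.6 × (1−0.7) × 0.7 × (1−0.2) = 0.01512
portuguese: 0.05 × (1−0.15) × 0.15 × (1−0.3) × 0.35 × (1−0.1) = 0.0014056875
italian: 0.55 × (1−0.9) × 0.5 × (1−0.6) × 0.15 × (1−0.9) = 0.000165
catalan: 0.2 × (1−0.8) × 0.35 × (1−0.45) × 0.5 × (1−0.05) = 0.0036575
Highest score → spanish.

spanish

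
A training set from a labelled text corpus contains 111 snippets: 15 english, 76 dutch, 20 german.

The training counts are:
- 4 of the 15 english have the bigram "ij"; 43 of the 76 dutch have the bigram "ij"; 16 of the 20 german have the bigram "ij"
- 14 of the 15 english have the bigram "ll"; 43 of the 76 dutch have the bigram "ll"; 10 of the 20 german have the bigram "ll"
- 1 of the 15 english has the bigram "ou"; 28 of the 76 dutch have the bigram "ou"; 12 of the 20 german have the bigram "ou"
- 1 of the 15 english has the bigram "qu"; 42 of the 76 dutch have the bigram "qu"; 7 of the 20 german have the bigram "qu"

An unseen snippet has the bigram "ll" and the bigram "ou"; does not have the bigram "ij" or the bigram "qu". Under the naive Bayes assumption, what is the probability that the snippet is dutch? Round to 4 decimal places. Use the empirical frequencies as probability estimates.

english: (15/111) × (11/15) × (14/15) × (1/15) × (14/15) ≈ 0.00575509
dutch: (76/111) × (33/76) × (43/76) × (28/76) × (34/76) ≈ 0.027724
german: (20/111) × (4/20) × (10/20) × (12/20) × (13/20) ≈ 0.00702703
P(dutch | x) = 0.027724 / 0.04050612 ≈ 0.6844

0.6844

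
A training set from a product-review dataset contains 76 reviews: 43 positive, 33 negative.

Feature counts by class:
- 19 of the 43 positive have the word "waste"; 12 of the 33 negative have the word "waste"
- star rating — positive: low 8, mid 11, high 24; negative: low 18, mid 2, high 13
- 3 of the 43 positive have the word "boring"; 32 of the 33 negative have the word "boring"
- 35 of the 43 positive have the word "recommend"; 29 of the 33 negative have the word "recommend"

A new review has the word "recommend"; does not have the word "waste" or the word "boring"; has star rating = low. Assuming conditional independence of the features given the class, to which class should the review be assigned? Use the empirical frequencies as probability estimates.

positive: (43/76) × (24/43) × (8/43) × (40/43) × (35/43) ≈ 0.0444847
negative: (33/76) × (21/33) × (18/33) × (1/33) × (29/33) ≈ 0.0040136
Highest score → positive.

positive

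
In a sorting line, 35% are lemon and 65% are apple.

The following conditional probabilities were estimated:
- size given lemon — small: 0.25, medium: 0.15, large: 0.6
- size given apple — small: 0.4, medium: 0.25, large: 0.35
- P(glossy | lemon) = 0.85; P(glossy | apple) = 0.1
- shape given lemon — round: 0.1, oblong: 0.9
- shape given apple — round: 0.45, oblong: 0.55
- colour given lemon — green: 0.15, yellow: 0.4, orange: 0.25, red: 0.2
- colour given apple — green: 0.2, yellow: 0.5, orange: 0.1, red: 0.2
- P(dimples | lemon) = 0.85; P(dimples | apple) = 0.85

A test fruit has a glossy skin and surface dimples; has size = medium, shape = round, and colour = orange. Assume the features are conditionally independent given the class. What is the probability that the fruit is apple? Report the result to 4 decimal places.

lemon: 0.35 × 0.15 × 0.85 × 0.1 × 0.25 × 0.85 = 0.00094828125
apple: 0.65 × 0.25 × 0.1 × 0.45 × 0.1 × 0.85 = 0.0006215625
P(apple | x) = 0.0006215625 / 0.00156984375 ≈ 0.3959

0.3959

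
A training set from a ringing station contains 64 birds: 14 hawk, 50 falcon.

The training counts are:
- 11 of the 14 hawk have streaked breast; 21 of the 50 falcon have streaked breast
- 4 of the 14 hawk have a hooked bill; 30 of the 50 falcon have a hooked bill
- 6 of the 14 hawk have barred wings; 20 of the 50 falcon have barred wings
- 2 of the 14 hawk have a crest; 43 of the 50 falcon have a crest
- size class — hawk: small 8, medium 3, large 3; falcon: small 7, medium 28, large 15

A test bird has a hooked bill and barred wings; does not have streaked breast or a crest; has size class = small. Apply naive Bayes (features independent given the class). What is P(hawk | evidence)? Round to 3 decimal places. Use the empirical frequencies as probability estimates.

0.569

hawk: (14/64) × (3/14) × (4/14) × (6/14) × (12/14) × (8/14) ≈ 0.00281133
falcon: (50/64) × (29/50) × (30/50) × (20/50) × (7/50) × (7/50) = 0.0021315
P(hawk | x) = 0.00281133 / 0.00494283 ≈ 0.569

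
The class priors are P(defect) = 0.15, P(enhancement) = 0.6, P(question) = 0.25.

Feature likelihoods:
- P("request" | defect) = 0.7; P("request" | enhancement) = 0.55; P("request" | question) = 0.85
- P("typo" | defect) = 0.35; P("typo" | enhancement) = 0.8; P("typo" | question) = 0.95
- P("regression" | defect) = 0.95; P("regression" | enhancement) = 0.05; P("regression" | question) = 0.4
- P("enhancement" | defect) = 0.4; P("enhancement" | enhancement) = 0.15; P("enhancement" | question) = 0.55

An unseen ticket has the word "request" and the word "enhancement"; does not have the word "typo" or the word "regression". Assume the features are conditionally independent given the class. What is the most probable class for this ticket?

defect: 0.15 × 0.7 × (1−0.35) × (1−0.95) × 0.4 = 0.001365
enhancement: 0.6 × 0.55 × (1−0.8) × (1−0.05) × 0.15 = 0.009405
question: 0.25 × 0.85 × (1−0.95) × (1−0.4) × 0.55 = 0.00350625
Highest score → enhancement.

enhancement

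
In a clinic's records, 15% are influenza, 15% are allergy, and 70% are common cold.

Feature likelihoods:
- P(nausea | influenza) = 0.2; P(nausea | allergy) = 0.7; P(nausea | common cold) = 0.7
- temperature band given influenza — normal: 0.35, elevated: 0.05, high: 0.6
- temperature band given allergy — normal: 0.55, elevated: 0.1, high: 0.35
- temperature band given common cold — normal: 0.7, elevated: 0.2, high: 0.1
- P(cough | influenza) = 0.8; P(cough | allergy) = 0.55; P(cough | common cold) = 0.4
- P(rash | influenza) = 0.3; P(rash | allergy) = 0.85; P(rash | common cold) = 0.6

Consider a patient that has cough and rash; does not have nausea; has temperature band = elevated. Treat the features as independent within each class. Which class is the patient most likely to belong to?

influenza: 0.15 × (1−0.2) × 0.05 × 0.8 × 0.3 = 0.00144
allergy: 0.15 × (1−0.7) × 0.1 × 0.55 × 0.85 = 0.00210375
common cold: 0.7 × (1−0.7) × 0.2 × 0.4 × 0.6 = 0.01008
Highest score → common cold.

common cold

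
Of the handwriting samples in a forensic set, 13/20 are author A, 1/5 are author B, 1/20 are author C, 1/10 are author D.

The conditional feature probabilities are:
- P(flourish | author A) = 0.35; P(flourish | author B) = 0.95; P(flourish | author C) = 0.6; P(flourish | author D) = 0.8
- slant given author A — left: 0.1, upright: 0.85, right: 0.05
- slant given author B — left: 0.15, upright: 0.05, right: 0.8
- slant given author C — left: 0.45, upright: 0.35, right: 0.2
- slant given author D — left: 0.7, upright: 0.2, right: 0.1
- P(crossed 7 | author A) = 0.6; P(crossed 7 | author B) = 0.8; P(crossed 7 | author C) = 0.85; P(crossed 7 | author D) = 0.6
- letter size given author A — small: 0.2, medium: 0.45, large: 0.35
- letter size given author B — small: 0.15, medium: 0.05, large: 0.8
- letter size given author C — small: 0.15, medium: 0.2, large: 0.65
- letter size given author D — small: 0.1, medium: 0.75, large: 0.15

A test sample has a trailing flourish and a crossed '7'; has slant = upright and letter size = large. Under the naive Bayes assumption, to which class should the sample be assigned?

author A: 0.65 × 0.35 × 0.85 × 0.6 × 0.35 = 0.04060875
author B: 0.2 × 0.95 × 0.05 × 0.8 × 0.8 = 0.00608
author C: 0.05 × 0.6 × 0.35 × 0.85 × 0.65 = 0.00580125
author D: 0.1 × 0.8 × 0.2 × 0.6 × 0.15 = 0.00144
Highest score → author A.

author A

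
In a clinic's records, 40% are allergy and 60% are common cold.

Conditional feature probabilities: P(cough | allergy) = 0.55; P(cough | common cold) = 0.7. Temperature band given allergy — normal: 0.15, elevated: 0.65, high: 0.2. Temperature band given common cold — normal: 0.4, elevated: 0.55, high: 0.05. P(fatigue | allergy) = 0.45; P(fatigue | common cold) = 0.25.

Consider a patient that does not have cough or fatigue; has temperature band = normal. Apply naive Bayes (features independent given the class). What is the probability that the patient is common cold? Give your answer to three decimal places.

allergy: 0.4 × (1−0.55) × 0.15 × (1−0.45) = 0.01485
common cold: 0.6 × (1−0.7) × 0.4 × (1−0.25) = 0.054
P(common cold | x) = 0.054 / 0.06885 ≈ 0.784

0.784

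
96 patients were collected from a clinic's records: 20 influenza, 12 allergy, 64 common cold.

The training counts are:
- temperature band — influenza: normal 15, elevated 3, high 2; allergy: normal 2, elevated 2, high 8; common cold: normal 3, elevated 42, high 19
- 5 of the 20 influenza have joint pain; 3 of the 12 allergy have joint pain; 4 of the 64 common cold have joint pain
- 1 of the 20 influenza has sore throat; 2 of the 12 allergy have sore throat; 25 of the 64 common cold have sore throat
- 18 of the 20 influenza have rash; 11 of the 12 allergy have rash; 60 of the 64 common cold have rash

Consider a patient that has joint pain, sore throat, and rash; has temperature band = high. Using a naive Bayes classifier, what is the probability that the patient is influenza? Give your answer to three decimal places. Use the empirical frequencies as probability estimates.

influenza: (20/96) × (2/20) × (5/20) × (1/20) × (18/20) = 0.000234375
allergy: (12/96) × (8/12) × (3/12) × (2/12) × (11/12) ≈ 0.00318287
common cold: (64/96) × (19/64) × (4/64) × (25/64) × (60/64) = 0.0045299530029296875
P(influenza | x) = 0.000234375 / 0.0079471980029296875 ≈ 0.029

0.029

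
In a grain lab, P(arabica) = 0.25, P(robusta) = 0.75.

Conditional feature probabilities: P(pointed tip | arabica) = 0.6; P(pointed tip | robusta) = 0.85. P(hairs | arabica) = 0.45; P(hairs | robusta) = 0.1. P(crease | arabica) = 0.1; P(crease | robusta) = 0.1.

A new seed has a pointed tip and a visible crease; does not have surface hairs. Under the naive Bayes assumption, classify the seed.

robusta

arabica: 0.25 × 0.6 × (1−0.45) × 0.1 = 0.00825
robusta: 0.75 × 0.85 × (1−0.1) × 0.1 = 0.057375
Highest score → robusta.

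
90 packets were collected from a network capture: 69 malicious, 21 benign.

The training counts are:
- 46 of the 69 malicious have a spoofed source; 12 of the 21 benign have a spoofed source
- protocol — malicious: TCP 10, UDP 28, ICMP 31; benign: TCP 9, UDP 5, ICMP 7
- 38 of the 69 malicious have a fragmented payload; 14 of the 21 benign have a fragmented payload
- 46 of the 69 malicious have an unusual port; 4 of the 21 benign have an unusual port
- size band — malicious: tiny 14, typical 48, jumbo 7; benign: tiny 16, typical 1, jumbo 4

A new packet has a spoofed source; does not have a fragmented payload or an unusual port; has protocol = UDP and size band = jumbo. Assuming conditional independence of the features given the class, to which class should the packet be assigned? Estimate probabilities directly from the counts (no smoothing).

malicious: (69/90) × (46/69) × (28/69) × (31/69) × (23/69) × (7/69) ≈ 0.00315112
benign: (21/90) × (12/21) × (5/21) × (7/21) × (17/21) × (4/21) ≈ 0.00163169
Highest score → malicious.

malicious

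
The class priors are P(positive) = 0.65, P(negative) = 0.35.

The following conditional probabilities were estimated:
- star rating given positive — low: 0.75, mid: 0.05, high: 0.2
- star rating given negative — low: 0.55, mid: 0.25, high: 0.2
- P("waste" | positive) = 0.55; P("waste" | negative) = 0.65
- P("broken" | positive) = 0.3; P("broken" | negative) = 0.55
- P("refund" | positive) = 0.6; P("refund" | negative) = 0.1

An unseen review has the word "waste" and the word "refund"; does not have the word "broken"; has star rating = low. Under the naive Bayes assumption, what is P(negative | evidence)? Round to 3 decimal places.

0.048

positive: 0.65 × 0.75 × 0.55 × (1−0.3) × 0.6 = 0.1126125
negative: 0.35 × 0.55 × 0.65 × (1−0.55) × 0.1 = 0.005630625
P(negative | x) = 0.005630625 / 0.118243125 ≈ 0.048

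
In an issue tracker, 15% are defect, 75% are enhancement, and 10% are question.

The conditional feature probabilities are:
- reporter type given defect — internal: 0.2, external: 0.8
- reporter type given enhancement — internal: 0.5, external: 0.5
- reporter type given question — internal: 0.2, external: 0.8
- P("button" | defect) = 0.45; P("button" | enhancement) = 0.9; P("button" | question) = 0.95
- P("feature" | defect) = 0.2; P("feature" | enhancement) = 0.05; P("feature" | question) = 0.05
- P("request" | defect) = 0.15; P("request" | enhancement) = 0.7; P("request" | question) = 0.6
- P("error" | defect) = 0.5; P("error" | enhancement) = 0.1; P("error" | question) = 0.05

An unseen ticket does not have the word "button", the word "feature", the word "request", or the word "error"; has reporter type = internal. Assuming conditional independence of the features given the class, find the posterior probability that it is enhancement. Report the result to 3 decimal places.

defect: 0.15 × 0.2 × (1−0.45) × (1−0.2) × (1−0.15) × (1−0.5) = 0.00561
enhancement: 0.75 × 0.5 × (1−0.9) × (1−0.05) × (1−0.7) × (1−0.1) = 0.00961875
question: 0.1 × 0.2 × (1−0.95) × (1−0.05) × (1−0.6) × (1−0.05) = 0.000361
P(enhancement | x) = 0.00961875 / 0.01558975 ≈ 0.617

0.617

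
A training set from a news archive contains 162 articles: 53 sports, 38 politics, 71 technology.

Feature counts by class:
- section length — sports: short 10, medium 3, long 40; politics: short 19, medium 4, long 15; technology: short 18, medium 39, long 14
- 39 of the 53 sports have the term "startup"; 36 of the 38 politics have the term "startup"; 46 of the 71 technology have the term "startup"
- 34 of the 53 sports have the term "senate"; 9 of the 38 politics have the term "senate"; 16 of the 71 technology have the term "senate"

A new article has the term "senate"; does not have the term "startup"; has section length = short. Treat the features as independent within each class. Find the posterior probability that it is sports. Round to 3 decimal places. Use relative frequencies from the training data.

0.504

sports: (53/162) × (10/53) × (14/53) × (34/53) ≈ 0.0104602
politics: (38/162) × (19/38) × (2/38) × (9/38) ≈ 0.00146199
technology: (71/162) × (18/71) × (25/71) × (16/71) ≈ 0.00881659
P(sports | x) = 0.0104602 / 0.02073878 ≈ 0.504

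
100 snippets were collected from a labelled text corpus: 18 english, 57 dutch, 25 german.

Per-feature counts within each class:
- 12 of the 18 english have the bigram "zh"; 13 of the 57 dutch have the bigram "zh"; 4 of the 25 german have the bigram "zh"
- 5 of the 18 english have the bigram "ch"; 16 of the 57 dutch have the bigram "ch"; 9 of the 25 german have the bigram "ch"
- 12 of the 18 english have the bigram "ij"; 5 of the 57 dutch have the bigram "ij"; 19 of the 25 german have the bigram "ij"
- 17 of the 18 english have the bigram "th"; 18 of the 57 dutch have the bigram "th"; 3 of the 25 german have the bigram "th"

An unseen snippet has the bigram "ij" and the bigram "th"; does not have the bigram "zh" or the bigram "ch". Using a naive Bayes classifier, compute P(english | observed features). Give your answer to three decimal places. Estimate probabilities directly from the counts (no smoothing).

english: (18/100) × (6/18) × (13/18) × (12/18) × (17/18) ≈ 0.027284
dutch: (57/100) × (44/57) × (41/57) × (5/57) × (18/57) ≈ 0.00876707
german: (25/100) × (21/25) × (16/25) × (19/25) × (3/25) = 0.01225728
P(english | x) = 0.027284 / 0.04830835 ≈ 0.565

0.565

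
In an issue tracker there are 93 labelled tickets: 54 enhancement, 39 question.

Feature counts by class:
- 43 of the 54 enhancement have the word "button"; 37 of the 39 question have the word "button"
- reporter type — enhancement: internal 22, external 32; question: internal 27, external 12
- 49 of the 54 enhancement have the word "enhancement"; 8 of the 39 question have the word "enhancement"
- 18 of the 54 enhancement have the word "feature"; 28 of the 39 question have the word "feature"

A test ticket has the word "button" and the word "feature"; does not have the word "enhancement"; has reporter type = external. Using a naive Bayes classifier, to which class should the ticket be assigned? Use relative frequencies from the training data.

question

enhancement: (54/93) × (43/54) × (32/54) × (5/54) × (18/54) ≈ 0.00845662
question: (39/93) × (37/39) × (12/39) × (31/39) × (28/39) ≈ 0.0698596
Highest score → question.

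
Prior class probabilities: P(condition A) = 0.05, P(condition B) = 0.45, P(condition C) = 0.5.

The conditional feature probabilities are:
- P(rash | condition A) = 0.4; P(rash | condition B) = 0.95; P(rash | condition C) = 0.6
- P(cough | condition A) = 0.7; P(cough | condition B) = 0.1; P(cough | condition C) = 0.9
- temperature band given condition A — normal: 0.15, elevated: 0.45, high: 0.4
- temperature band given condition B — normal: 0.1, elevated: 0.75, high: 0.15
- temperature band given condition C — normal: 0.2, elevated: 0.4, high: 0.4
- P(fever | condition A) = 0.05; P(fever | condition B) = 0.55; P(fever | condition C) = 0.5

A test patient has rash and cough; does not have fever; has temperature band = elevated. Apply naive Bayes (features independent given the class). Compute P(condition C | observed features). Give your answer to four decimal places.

condition A: 0.05 × 0.4 × 0.7 × 0.45 × (1−0.05) = 0.005985
condition B: 0.45 × 0.95 × 0.1 × 0.75 × (1−0.55) = 0.014428125
condition C: 0.5 × 0.6 × 0.9 × 0.4 × (1−0.5) = 0.054
P(condition C | x) = 0.054 / 0.074413125 ≈ 0.7257

0.7257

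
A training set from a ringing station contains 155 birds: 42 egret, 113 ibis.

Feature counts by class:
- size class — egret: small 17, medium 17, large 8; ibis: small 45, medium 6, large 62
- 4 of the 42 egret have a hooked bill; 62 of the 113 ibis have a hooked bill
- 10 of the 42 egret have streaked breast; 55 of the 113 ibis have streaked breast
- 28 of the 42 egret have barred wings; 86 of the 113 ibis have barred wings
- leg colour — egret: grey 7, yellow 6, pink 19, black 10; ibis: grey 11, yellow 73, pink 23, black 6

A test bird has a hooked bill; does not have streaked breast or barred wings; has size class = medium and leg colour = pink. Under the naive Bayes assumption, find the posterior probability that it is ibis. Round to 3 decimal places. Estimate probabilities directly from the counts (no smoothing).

egret: (42/155) × (17/42) × (4/42) × (32/42) × (14/42) × (19/42) ≈ 0.00120008
ibis: (113/155) × (6/113) × (62/113) × (58/113) × (27/113) × (23/113) ≈ 0.000530172
P(ibis | x) = 0.000530172 / 0.001730252 ≈ 0.306

0.306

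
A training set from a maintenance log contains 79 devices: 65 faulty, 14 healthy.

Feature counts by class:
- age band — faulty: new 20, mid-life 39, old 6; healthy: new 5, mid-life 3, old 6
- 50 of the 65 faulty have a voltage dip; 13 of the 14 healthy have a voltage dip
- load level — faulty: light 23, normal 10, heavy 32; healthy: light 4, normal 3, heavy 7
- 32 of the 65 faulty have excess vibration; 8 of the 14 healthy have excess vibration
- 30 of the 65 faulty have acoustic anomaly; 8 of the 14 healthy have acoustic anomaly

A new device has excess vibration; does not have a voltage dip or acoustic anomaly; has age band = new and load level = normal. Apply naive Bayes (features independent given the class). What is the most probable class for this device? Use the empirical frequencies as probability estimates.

faulty

faulty: (65/79) × (20/65) × (15/65) × (10/65) × (32/65) × (35/65) ≈ 0.00238264
healthy: (14/79) × (5/14) × (1/14) × (3/14) × (8/14) × (6/14) ≈ 0.000237243
Highest score → faulty.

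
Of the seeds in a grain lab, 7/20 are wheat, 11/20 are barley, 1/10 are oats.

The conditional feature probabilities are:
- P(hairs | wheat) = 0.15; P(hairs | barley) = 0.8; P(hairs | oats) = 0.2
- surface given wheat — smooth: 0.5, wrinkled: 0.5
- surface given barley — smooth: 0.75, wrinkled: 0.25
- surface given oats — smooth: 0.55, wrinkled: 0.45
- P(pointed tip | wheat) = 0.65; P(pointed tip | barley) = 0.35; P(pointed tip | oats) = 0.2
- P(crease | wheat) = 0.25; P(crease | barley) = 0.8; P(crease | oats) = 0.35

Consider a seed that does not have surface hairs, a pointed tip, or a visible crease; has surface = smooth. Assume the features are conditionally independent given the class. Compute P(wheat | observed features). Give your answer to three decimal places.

wheat: 0.35 × (1−0.15) × 0.5 × (1−0.65) × (1−0.25) = 0.039046875
barley: 0.55 × (1−0.8) × 0.75 × (1−0.35) × (1−0.8) = 0.010725
oats: 0.1 × (1−0.2) × 0.55 × (1−0.2) × (1−0.35) = 0.02288
P(wheat | x) = 0.039046875 / 0.072651875 ≈ 0.537

0.537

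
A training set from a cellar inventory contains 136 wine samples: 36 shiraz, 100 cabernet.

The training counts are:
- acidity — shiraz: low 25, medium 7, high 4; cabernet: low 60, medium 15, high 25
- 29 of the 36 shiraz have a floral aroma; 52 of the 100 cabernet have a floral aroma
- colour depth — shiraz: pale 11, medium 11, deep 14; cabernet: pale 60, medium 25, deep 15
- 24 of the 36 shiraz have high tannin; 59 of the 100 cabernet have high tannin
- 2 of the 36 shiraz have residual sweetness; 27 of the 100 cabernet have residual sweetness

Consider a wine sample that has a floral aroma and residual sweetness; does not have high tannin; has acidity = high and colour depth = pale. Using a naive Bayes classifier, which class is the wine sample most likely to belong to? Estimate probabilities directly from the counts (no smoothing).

cabernet

shiraz: (36/136) × (4/36) × (29/36) × (11/36) × (12/36) × (2/36) ≈ 0.000134064
cabernet: (100/136) × (25/100) × (52/100) × (60/100) × (41/100) × (27/100) ≈ 0.00634897
Highest score → cabernet.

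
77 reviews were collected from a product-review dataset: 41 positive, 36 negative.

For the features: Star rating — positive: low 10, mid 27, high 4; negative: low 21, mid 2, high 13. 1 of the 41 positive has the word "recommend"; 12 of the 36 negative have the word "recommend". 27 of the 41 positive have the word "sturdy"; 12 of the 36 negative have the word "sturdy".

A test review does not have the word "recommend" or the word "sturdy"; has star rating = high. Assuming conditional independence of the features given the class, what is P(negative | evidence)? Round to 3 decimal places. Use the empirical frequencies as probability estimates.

0.813

positive: (41/77) × (4/41) × (40/41) × (14/41) ≈ 0.0173057
negative: (36/77) × (13/36) × (24/36) × (24/36) ≈ 0.0750361
P(negative | x) = 0.0750361 / 0.0923418 ≈ 0.813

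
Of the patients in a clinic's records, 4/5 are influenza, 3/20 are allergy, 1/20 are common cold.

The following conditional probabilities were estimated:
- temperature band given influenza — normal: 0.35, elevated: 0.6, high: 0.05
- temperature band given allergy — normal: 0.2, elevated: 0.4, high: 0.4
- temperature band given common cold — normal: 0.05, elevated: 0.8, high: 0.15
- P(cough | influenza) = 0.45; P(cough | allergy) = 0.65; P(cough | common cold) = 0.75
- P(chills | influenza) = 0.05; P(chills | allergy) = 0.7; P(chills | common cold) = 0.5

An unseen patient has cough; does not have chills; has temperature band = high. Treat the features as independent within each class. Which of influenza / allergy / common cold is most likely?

influenza

influenza: 0.8 × 0.05 × 0.45 × (1−0.05) = 0.0171
allergy: 0.15 × 0.4 × 0.65 × (1−0.7) = 0.0117
common cold: 0.05 × 0.15 × 0.75 × (1−0.5) = 0.0028125
Highest score → influenza.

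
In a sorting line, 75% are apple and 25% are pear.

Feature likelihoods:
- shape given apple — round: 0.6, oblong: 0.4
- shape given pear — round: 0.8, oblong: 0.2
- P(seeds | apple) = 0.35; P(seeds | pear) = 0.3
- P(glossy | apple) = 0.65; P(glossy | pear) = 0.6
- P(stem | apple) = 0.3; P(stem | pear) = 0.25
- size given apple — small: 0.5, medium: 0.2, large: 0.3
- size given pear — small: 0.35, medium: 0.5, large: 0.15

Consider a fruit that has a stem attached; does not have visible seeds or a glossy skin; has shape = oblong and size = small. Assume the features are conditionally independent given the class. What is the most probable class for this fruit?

apple: 0.75 × 0.4 × (1−0.35) × (1−0.65) × 0.3 × 0.5 = 0.0102375
pear: 0.25 × 0.2 × (1−0.3) × (1−0.6) × 0.25 × 0.35 = 0.001225
Highest score → apple.

apple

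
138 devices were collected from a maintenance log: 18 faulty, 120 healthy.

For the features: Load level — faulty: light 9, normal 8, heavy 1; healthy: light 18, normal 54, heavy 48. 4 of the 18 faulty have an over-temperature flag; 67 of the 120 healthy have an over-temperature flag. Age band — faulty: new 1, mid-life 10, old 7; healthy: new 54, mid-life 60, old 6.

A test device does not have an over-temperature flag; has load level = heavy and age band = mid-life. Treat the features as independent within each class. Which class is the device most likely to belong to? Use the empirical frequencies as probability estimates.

faulty: (18/138) × (1/18) × (14/18) × (10/18) ≈ 0.00313115
healthy: (120/138) × (48/120) × (53/120) × (60/120) ≈ 0.0768116
Highest score → healthy.

healthy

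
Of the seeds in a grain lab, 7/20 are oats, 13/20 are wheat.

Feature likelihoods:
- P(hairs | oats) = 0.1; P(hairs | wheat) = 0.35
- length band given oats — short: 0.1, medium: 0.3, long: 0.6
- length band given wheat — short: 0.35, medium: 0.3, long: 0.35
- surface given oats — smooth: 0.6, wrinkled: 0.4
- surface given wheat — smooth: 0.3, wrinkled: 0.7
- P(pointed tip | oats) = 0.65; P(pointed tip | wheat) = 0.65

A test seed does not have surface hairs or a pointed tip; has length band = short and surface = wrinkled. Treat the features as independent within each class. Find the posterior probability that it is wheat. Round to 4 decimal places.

oats: 0.35 × (1−0.1) × 0.1 × 0.4 × (1−0.65) = 0.00441
wheat: 0.65 × (1−0.35) × 0.35 × 0.7 × (1−0.65) = 0.036229375
P(wheat | x) = 0.036229375 / 0.040639375 ≈ 0.8915

0.8915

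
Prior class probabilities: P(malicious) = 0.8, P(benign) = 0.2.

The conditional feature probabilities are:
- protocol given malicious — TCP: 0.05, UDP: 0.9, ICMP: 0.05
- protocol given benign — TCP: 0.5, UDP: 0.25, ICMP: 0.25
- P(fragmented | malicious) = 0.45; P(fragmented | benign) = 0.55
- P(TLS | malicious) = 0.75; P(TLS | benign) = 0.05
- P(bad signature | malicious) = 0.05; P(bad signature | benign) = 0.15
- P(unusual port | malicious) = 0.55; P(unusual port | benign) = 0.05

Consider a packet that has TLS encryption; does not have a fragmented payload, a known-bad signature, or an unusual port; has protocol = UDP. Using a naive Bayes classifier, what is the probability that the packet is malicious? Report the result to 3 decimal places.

0.993

malicious: 0.8 × 0.9 × (1−0.45) × 0.75 × (1−0.05) × (1−0.55) = 0.1269675
benign: 0.2 × 0.25 × (1−0.55) × 0.05 × (1−0.15) × (1−0.05) = 0.0009084375
P(malicious | x) = 0.1269675 / 0.1278759375 ≈ 0.993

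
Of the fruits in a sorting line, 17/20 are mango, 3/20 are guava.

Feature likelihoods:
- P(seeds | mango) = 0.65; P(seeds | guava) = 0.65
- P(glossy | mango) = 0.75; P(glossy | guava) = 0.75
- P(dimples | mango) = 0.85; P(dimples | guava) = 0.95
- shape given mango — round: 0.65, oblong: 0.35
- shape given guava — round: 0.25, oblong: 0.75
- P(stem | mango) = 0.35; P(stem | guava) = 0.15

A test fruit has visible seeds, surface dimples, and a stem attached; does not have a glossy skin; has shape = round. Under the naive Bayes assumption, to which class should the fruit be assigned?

mango: 0.85 × 0.65 × (1−0.75) × 0.85 × 0.65 × 0.35 = 0.026709921875
guava: 0.15 × 0.65 × (1−0.75) × 0.95 × 0.25 × 0.15 = 0.000868359375
Highest score → mango.

mango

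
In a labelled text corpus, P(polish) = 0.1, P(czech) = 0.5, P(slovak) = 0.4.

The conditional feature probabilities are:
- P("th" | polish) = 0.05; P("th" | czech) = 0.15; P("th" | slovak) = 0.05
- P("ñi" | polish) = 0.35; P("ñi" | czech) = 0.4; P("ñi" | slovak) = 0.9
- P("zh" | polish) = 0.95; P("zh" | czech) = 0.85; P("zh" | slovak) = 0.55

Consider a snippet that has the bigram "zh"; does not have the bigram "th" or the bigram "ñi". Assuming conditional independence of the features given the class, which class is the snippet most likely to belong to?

polish: 0.1 × (1−0.05) × (1−0.35) × 0.95 = 0.0586625
czech: 0.5 × (1−0.15) × (1−0.4) × 0.85 = 0.21675
slovak: 0.4 × (1−0.05) × (1−0.9) × 0.55 = 0.0209
Highest score → czech.

czech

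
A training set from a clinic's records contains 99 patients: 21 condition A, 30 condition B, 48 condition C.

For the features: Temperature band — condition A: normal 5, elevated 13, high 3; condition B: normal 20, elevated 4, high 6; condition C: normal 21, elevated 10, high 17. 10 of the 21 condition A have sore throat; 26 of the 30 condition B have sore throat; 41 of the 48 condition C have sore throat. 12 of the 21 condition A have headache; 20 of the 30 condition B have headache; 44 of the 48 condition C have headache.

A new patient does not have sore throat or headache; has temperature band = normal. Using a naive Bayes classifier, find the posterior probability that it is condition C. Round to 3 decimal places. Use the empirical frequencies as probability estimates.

condition A: (21/99) × (5/21) × (11/21) × (9/21) ≈ 0.0113379
condition B: (30/99) × (20/30) × (4/30) × (10/30) ≈ 0.00897868
condition C: (48/99) × (21/48) × (7/48) × (4/48) ≈ 0.00257786
P(condition C | x) = 0.00257786 / 0.02289444 ≈ 0.113

0.113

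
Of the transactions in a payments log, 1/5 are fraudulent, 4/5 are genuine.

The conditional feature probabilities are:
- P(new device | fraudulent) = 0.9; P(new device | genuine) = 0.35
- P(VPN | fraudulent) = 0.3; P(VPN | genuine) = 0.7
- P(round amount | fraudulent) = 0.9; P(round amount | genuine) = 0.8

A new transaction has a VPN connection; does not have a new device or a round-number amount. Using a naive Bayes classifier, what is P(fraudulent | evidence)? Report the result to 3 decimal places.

0.008

fraudulent: 0.2 × (1−0.9) × 0.3 × (1−0.9) = 0.0006
genuine: 0.8 × (1−0.35) × 0.7 × (1−0.8) = 0.0728
P(fraudulent | x) = 0.0006 / 0.0734 ≈ 0.008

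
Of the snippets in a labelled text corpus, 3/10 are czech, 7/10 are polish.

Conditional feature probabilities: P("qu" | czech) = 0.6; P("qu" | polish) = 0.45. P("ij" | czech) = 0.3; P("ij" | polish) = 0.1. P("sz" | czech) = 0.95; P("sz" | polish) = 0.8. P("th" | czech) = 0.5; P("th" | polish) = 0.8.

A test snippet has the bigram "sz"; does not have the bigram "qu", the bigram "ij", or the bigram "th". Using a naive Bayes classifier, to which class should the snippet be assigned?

czech: 0.3 × (1−0.6) × (1−0.3) × 0.95 × (1−0.5) = 0.0399
polish: 0.7 × (1−0.45) × (1−0.1) × 0.8 × (1−0.8) = 0.05544
Highest score → polish.

polish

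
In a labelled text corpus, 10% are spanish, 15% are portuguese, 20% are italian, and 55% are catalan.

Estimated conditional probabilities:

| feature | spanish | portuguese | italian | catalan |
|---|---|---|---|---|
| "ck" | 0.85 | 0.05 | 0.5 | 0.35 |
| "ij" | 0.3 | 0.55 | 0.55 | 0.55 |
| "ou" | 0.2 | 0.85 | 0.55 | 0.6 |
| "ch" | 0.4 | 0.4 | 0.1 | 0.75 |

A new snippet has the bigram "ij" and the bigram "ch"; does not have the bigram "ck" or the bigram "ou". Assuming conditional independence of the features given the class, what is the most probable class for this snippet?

spanish: 0.1 × (1−0.85) × 0.3 × (1−0.2) × 0.4 = 0.00144
portuguese: 0.15 × (1−0.05) × 0.55 × (1−0.85) × 0.4 = 0.0047025
italian: 0.2 × (1−0.5) × 0.55 × (1−0.55) × 0.1 = 0.002475
catalan: 0.55 × (1−0.35) × 0.55 × (1−0.6) × 0.75 = 0.0589875
Highest score → catalan.

catalan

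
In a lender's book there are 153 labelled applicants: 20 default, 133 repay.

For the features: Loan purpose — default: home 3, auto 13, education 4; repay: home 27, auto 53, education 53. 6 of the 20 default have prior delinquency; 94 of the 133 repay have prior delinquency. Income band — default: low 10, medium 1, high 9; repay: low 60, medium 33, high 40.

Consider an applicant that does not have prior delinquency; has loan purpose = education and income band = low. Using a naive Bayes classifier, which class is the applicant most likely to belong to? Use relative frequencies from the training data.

default: (20/153) × (4/20) × (14/20) × (10/20) ≈ 0.00915033
repay: (133/153) × (53/133) × (39/133) × (60/133) ≈ 0.0458244
Highest score → repay.

repay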